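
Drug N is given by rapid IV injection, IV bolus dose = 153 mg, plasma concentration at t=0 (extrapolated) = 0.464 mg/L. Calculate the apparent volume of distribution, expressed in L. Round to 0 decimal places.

Vd = Dose / C₀ = 153.0 / 0.464 = 329.7 L

330 L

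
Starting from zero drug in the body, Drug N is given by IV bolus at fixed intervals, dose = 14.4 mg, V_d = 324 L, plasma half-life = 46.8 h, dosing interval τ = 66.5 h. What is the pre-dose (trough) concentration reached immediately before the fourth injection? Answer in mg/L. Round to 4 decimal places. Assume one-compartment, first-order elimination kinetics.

C₀ per dose = Dose / Vd = 14.4 / 324 = 0.04444 mg/L
k = ln2 / t½ = 0.693147 / 46.8 = 0.01481 h⁻¹
Fraction remaining after one interval: r = e^(−kτ) = e^(−0.01481 × 66.5) = 0.3735
Before dose 4, 3 doses have been given (aged 1τ, 2τ, 3τ).
C_trough = C₀ × (r + r² + … + r^3) = C₀ × r(1−r^3)/(1−r)
        = 0.04444 × 0.3735 × (1 − 0.05210) / (1 − 0.3735) = 0.02511 mg/L

0.0251 mg/L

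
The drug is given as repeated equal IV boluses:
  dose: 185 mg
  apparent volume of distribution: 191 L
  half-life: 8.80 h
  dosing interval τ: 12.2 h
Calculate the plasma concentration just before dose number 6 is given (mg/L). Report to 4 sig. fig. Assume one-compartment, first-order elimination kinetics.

0.5951 mg/L

C₀ per dose = Dose / Vd = 185 / 191 = 0.9686 mg/L
k = ln2 / t½ = 0.693147 / 8.80 = 0.07877 h⁻¹
Fraction remaining after one interval: r = e^(−kτ) = e^(−0.07877 × 12.2) = 0.3825
Before dose 6, 5 doses have been given (aged 1τ, 2τ, 3τ, 4τ, 5τ).
C_trough = C₀ × (r + r² + … + r^5) = C₀ × r(1−r^5)/(1−r)
        = 0.9686 × 0.3825 × (1 − 0.008188) / (1 − 0.3825) = 0.5951 mg/L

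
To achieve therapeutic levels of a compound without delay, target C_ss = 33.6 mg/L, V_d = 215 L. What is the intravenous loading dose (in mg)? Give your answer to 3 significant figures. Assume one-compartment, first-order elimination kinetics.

LD = Css × Vd = 33.6 × 215 = 7224 mg

7220 mg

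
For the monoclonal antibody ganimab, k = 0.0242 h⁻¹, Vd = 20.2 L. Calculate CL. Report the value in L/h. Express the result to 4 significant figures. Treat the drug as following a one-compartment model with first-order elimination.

0.4888 L/h

CL = k × Vd = 0.0242 × 20.2 = 0.4888 L/h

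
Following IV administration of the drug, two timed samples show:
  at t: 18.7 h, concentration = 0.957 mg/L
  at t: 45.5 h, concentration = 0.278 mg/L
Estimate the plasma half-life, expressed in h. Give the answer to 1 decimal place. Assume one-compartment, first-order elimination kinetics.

k = ln(C₁/C₂) / (t₂ − t₁) = ln(0.957/0.278) / (45.5 − 18.7)
  = 1.236 / 26.80 = 0.04612 h⁻¹
t½ = ln2 / k = 0.693147 / 0.04612 = 15.03 h

15.0 h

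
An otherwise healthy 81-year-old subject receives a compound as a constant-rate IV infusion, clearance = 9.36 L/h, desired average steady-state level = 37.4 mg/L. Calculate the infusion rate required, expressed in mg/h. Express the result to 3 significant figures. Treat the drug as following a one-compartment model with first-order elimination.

350 mg/h

At steady state, infusion rate R₀ = Css × CL = 37.4 × 9.360 = 350.1 mg/h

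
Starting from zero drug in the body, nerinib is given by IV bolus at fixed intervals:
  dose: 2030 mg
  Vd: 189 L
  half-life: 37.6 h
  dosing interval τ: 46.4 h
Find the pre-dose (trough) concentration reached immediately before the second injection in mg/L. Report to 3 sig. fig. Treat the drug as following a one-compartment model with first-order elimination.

C₀ per dose = Dose / Vd = 2030 / 189 = 10.74 mg/L
k = ln2 / t½ = 0.693147 / 37.6 = 0.01843 h⁻¹
Fraction remaining after one interval: r = e^(−kτ) = e^(−0.01843 × 46.4) = 0.4252
Before dose 2, 1 dose has been given (aged 1τ).
C_trough = C₀ × r = 10.74 × 0.4252 = 4.567 mg/L

4.57 mg/L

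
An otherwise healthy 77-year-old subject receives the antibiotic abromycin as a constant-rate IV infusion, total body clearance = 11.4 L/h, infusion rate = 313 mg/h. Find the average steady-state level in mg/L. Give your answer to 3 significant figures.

27.5 mg/L

At steady state Css = R₀ / CL = 313 / 11.40 = 27.46 mg/L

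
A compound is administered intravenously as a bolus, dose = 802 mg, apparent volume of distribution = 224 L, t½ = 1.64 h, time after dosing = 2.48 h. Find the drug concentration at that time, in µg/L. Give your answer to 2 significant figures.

1300 µg/L

C₀ = Dose / Vd = 802.0 / 224 = 3.580 mg/L
k = ln2 / t½ = 0.693147 / 1.64 = 0.4227 h⁻¹
C = C₀ · e^(−k·t) = 3.580 × e^(−0.4227 × 2.48)
  = 3.580 × 0.3505 = 1.255 mg/L
Convert: 1.255 mg/L × 1000 = 1255 µg/L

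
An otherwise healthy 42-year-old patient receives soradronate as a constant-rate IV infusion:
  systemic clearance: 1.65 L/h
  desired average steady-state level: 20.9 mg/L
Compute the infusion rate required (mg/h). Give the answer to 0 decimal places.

At steady state, infusion rate R₀ = Css × CL = 20.9 × 1.650 = 34.49 mg/h

34 mg/h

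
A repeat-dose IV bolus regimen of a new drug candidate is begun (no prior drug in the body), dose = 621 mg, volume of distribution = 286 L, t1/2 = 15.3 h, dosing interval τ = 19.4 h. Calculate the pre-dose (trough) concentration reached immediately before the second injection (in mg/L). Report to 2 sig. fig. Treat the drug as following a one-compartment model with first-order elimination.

0.90 mg/L

C₀ per dose = Dose / Vd = 621 / 286 = 2.171 mg/L
k = ln2 / t½ = 0.693147 / 15.3 = 0.04530 h⁻¹
Fraction remaining after one interval: r = e^(−kτ) = e^(−0.04530 × 19.4) = 0.4153
Before dose 2, 1 dose has been given (aged 1τ).
C_trough = C₀ × r = 2.171 × 0.4153 = 0.9016 mg/L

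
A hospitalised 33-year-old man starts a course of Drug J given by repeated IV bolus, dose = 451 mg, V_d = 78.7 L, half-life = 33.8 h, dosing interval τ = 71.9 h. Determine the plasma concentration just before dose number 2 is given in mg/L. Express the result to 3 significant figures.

1.31 mg/L

C₀ per dose = Dose / Vd = 451 / 78.7 = 5.731 mg/L
k = ln2 / t½ = 0.693147 / 33.8 = 0.02051 h⁻¹
Fraction remaining after one interval: r = e^(−kτ) = e^(−0.02051 × 71.9) = 0.2289
Before dose 2, 1 dose has been given (aged 1τ).
C_trough = C₀ × r = 5.731 × 0.2289 = 1.312 mg/L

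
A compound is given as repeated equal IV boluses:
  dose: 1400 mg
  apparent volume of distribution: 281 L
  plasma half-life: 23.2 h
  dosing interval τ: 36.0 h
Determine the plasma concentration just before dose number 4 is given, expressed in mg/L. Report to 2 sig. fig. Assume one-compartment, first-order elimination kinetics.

C₀ per dose = Dose / Vd = 1400 / 281 = 4.982 mg/L
k = ln2 / t½ = 0.693147 / 23.2 = 0.02988 h⁻¹
Fraction remaining after one interval: r = e^(−kτ) = e^(−0.02988 × 36.0) = 0.3411
Before dose 4, 3 doses have been given (aged 1τ, 2τ, 3τ).
C_trough = C₀ × (r + r² + … + r^3) = C₀ × r(1−r^3)/(1−r)
        = 4.982 × 0.3411 × (1 − 0.03969) / (1 − 0.3411) = 2.477 mg/L

2.5 mg/L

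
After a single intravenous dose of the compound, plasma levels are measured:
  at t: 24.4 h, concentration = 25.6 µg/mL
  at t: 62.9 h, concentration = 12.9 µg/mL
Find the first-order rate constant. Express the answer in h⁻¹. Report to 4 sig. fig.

0.01780 h⁻¹

k = ln(C₁/C₂) / (t₂ − t₁) = ln(25.6/12.9) / (62.9 − 24.4)
  = 0.6854 / 38.50 = 0.01780 h⁻¹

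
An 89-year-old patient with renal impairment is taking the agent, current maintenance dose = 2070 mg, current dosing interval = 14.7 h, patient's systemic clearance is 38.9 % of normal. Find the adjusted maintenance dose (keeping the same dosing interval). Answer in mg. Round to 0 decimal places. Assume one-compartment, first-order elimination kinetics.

805 mg

To keep the same average steady-state level, dosing rate must scale with clearance.
CL ratio = 38.9 / 100 = 0.3890
New dose (same interval) = 2070 × 0.3890 = 805.2 mg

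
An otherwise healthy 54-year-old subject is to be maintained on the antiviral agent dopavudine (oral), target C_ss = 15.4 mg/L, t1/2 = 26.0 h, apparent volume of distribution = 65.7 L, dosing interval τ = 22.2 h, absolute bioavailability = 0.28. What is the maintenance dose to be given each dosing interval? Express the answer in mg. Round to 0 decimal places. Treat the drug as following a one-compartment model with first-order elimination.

2139 mg

k = ln2 / t½ = 0.693147 / 26.0 = 0.02666 h⁻¹
CL = k × Vd = 0.02666 × 65.7 = 1.752 L/h
At steady state, F × (Dose/τ) = Css × CL.
Dose = Css × CL × τ / F = 15.4 × 1.752 × 22.2 / 0.28 = 2139 mg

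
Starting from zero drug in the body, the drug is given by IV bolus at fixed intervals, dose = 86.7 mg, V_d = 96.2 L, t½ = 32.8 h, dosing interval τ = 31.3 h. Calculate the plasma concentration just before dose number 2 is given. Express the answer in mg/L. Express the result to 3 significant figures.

C₀ per dose = Dose / Vd = 86.7 / 96.2 = 0.9012 mg/L
k = ln2 / t½ = 0.693147 / 32.8 = 0.02113 h⁻¹
Fraction remaining after one interval: r = e^(−kτ) = e^(−0.02113 × 31.3) = 0.5161
Before dose 2, 1 dose has been given (aged 1τ).
C_trough = C₀ × r = 0.9012 × 0.5161 = 0.4651 mg/L

0.465 mg/L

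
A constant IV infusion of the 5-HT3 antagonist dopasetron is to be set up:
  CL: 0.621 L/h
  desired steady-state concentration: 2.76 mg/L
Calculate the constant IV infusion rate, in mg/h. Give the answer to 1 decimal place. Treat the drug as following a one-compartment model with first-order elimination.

At steady state, infusion rate R₀ = Css × CL = 2.76 × 0.6210 = 1.714 mg/h

1.7 mg/h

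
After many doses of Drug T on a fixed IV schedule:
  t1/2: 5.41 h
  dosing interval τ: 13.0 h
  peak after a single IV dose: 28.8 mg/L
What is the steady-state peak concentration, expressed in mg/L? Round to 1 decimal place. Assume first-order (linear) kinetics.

k = ln2 / t½ = 0.693147 / 5.41 = 0.1281 h⁻¹
e^(−kτ) = e^(−0.1281 × 13.0) = 0.1891
Accumulation ratio R = 1 / (1 − e^(−kτ)) = 1 / (1 − 0.1891) = 1.233
Steady-state peak = C₀ × R = 28.8 × 1.233 = 35.51 mg/L

35.5 mg/L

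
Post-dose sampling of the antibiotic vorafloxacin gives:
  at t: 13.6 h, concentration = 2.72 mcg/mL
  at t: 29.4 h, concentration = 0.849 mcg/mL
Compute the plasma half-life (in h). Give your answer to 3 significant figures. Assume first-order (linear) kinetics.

9.41 h

k = ln(C₁/C₂) / (t₂ − t₁) = ln(2.72/0.849) / (29.4 − 13.6)
  = 1.164 / 15.80 = 0.07367 h⁻¹
t½ = ln2 / k = 0.693147 / 0.07367 = 9.409 h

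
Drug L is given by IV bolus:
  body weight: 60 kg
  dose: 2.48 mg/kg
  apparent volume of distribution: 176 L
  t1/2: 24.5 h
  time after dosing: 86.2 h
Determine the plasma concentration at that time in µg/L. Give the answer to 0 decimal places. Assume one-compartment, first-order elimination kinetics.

74 µg/L

Total dose = 2.48 × 60 = 148.8 mg
C₀ = Dose / Vd = 148.8 / 176 = 0.8455 mg/L
k = ln2 / t½ = 0.693147 / 24.5 = 0.02829 h⁻¹
C = C₀ · e^(−k·t) = 0.8455 × e^(−0.02829 × 86.2)
  = 0.8455 × 0.08728 = 0.07380 mg/L
Convert: 0.07380 mg/L × 1000 = 73.80 µg/L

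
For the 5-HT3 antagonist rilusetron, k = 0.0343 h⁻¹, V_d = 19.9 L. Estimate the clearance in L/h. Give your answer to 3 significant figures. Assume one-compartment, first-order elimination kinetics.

CL = k × Vd = 0.0343 × 19.9 = 0.6826 L/h

0.683 L/h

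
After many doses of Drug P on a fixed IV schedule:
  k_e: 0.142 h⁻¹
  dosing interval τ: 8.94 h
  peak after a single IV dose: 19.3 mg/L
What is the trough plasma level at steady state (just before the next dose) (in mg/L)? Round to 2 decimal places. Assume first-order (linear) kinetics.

7.54 mg/L

e^(−kτ) = e^(−0.1420 × 8.94) = 0.2810
Accumulation ratio R = 1 / (1 − e^(−kτ)) = 1 / (1 − 0.2810) = 1.391
Steady-state trough = C₀ × R × e^(−kτ) = 19.3 × 1.391 × 0.2810 = 7.544 mg/L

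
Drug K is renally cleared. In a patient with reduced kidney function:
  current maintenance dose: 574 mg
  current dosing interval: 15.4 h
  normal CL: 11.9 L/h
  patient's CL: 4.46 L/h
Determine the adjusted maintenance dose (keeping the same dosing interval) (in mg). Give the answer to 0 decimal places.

215 mg

To keep the same average steady-state level, dosing rate must scale with clearance.
CL ratio = 4.46 / 11.9 = 0.3748
New dose (same interval) = 574 × 0.3748 = 215.1 mg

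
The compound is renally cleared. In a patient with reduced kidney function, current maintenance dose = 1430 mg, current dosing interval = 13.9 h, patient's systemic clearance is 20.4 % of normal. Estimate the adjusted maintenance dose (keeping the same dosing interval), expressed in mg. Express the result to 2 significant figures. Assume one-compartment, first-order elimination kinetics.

290 mg

To keep the same average steady-state level, dosing rate must scale with clearance.
CL ratio = 20.4 / 100 = 0.2040
New dose (same interval) = 1430 × 0.2040 = 291.7 mg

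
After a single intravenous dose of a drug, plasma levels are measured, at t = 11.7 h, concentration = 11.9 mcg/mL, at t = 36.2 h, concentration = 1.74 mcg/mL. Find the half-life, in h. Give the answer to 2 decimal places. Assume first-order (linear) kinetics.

k = ln(C₁/C₂) / (t₂ − t₁) = ln(11.9/1.74) / (36.2 − 11.7)
  = 1.923 / 24.50 = 0.07849 h⁻¹
t½ = ln2 / k = 0.693147 / 0.07849 = 8.831 h

8.83 h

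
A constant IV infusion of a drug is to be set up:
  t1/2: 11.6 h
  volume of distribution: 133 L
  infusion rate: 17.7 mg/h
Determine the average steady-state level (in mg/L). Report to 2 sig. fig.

2.2 mg/L

k = ln2 / t½ = 0.693147 / 11.6 = 0.05975 h⁻¹
CL = k × Vd = 0.05975 × 133 = 7.947 L/h
At steady state Css = R₀ / CL = 17.7 / 7.947 = 2.227 mg/L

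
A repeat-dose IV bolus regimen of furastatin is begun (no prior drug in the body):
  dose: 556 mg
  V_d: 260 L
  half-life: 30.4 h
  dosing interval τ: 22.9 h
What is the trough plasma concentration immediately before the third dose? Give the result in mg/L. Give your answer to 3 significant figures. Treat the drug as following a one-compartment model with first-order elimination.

C₀ per dose = Dose / Vd = 556 / 260 = 2.138 mg/L
k = ln2 / t½ = 0.693147 / 30.4 = 0.02280 h⁻¹
Fraction remaining after one interval: r = e^(−kτ) = e^(−0.02280 × 22.9) = 0.5933
Before dose 3, 2 doses have been given (aged 1τ, 2τ).
C_trough = C₀ × (r + r²) = 2.138 × (0.5933 + 0.3520) = 2.021 mg/L

2.02 mg/L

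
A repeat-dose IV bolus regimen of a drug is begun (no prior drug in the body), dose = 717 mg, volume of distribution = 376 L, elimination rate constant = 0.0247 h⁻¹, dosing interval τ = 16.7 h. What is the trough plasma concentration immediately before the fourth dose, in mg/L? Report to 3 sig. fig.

C₀ per dose = Dose / Vd = 717 / 376 = 1.907 mg/L
Fraction remaining after one interval: r = e^(−kτ) = e^(−0.02470 × 16.7) = 0.6620
Before dose 4, 3 doses have been given (aged 1τ, 2τ, 3τ).
C_trough = C₀ × (r + r² + … + r^3) = C₀ × r(1−r^3)/(1−r)
        = 1.907 × 0.6620 × (1 − 0.2901) / (1 − 0.6620) = 2.651 mg/L

2.65 mg/L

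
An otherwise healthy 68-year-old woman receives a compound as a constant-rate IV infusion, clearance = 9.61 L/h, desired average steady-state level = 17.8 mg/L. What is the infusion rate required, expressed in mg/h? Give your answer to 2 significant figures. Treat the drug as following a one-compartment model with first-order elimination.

At steady state, infusion rate R₀ = Css × CL = 17.8 × 9.610 = 171.1 mg/h

170 mg/h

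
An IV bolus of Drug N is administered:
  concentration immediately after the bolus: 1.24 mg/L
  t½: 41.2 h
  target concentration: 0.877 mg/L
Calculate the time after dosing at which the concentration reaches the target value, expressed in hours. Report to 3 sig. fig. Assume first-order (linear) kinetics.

20.6 h

k = ln2 / t½ = 0.693147 / 41.2 = 0.01682 h⁻¹
t = ln(C₀ / C) / k = ln(1.240 / 0.877) / 0.01682
  = ln(1.414) / 0.01682 = 0.3464 / 0.01682 = 20.59 h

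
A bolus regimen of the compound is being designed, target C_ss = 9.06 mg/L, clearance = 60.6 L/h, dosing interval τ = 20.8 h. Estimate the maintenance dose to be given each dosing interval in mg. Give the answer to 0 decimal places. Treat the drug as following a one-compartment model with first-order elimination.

At steady state, Dose/τ = Css × CL.
Dose = Css × CL × τ = 9.06 × 60.60 × 20.8 = 11420 mg

11420 mg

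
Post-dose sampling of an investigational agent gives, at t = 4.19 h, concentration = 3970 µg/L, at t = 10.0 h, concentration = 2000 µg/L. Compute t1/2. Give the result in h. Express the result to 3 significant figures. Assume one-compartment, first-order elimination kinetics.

k = ln(C₁/C₂) / (t₂ − t₁) = ln(3970/2000) / (10.0 − 4.19)
  = 0.6856 / 5.810 = 0.1180 h⁻¹
t½ = ln2 / k = 0.693147 / 0.1180 = 5.874 h

5.87 h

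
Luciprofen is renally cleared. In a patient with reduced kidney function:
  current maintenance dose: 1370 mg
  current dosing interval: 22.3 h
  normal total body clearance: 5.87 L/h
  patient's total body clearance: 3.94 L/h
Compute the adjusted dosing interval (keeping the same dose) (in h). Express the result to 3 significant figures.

To keep the same average steady-state level, dosing rate must scale with clearance.
CL ratio = 3.94 / 5.87 = 0.6712
New interval (same dose) = 22.3 / 0.6712 = 33.22 h

33.2 h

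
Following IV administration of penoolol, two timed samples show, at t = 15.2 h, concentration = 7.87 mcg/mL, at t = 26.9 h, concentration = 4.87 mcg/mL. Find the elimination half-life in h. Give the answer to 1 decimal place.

16.9 h

k = ln(C₁/C₂) / (t₂ − t₁) = ln(7.87/4.87) / (26.9 − 15.2)
  = 0.4800 / 11.70 = 0.04103 h⁻¹
t½ = ln2 / k = 0.693147 / 0.04103 = 16.89 h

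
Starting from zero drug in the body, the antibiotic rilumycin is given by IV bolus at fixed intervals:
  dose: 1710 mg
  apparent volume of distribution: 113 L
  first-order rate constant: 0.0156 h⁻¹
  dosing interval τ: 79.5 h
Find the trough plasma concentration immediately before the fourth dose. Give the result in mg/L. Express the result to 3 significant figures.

C₀ per dose = Dose / Vd = 1710 / 113 = 15.13 mg/L
Fraction remaining after one interval: r = e^(−kτ) = e^(−0.01560 × 79.5) = 0.2893
Before dose 4, 3 doses have been given (aged 1τ, 2τ, 3τ).
C_trough = C₀ × (r + r² + … + r^3) = C₀ × r(1−r^3)/(1−r)
        = 15.13 × 0.2893 × (1 − 0.02421) / (1 − 0.2893) = 6.010 mg/L

6.01 mg/L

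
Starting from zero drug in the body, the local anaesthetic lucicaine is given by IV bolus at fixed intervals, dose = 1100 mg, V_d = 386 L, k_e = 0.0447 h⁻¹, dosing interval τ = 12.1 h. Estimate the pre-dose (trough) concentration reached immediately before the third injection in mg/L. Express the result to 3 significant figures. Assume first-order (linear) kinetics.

C₀ per dose = Dose / Vd = 1100 / 386 = 2.850 mg/L
Fraction remaining after one interval: r = e^(−kτ) = e^(−0.04470 × 12.1) = 0.5822
Before dose 3, 2 doses have been given (aged 1τ, 2τ).
C_trough = C₀ × (r + r²) = 2.850 × (0.5822 + 0.3390) = 2.625 mg/L

2.63 mg/L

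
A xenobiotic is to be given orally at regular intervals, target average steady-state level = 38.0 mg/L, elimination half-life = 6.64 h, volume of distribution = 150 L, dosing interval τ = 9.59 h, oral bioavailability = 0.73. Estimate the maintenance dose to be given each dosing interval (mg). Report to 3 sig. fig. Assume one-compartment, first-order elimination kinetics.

7820 mg

k = ln2 / t½ = 0.693147 / 6.64 = 0.1044 h⁻¹
CL = k × Vd = 0.1044 × 150 = 15.66 L/h
At steady state, F × (Dose/τ) = Css × CL.
Dose = Css × CL × τ / F = 38.0 × 15.66 × 9.59 / 0.73 = 7818 mg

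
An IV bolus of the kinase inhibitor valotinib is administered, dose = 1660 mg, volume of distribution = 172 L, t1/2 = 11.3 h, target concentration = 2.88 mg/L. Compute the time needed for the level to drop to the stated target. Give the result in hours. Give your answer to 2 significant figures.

C₀ = Dose / Vd = 1660 / 172 = 9.651 mg/L
k = ln2 / t½ = 0.693147 / 11.3 = 0.06134 h⁻¹
t = ln(C₀ / C) / k = ln(9.651 / 2.88) / 0.06134
  = ln(3.351) / 0.06134 = 1.209 / 0.06134 = 19.71 h

20 h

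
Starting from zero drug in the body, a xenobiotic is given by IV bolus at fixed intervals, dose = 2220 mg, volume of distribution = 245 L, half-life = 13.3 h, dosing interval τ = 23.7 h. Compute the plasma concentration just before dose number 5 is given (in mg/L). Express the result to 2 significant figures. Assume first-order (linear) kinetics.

3.7 mg/L

C₀ per dose = Dose / Vd = 2220 / 245 = 9.061 mg/L
k = ln2 / t½ = 0.693147 / 13.3 = 0.05212 h⁻¹
Fraction remaining after one interval: r = e^(−kτ) = e^(−0.05212 × 23.7) = 0.2908
Before dose 5, 4 doses have been given (aged 1τ, 2τ, 3τ, 4τ).
C_trough = C₀ × (r + r² + … + r^4) = C₀ × r(1−r^4)/(1−r)
        = 9.061 × 0.2908 × (1 − 0.007151) / (1 − 0.2908) = 3.689 mg/L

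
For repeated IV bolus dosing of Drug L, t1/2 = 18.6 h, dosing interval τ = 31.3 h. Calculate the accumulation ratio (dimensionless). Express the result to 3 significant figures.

1.45

k = ln2 / t½ = 0.693147 / 18.6 = 0.03727 h⁻¹
e^(−kτ) = e^(−0.03727 × 31.3) = 0.3114
Accumulation ratio R = 1 / (1 − e^(−kτ)) = 1 / (1 − 0.3114) = 1.452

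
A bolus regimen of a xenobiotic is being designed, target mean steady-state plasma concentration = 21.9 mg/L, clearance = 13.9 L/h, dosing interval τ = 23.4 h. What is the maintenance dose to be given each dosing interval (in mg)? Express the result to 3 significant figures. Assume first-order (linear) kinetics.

7120 mg

At steady state, Dose/τ = Css × CL.
Dose = Css × CL × τ = 21.9 × 13.90 × 23.4 = 7123 mg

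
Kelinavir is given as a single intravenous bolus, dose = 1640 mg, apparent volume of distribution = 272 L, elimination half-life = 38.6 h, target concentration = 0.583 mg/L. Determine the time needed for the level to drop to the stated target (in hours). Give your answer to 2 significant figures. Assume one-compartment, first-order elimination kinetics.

C₀ = Dose / Vd = 1640 / 272 = 6.029 mg/L
k = ln2 / t½ = 0.693147 / 38.6 = 0.01796 h⁻¹
t = ln(C₀ / C) / k = ln(6.029 / 0.583) / 0.01796
  = ln(10.34) / 0.01796 = 2.336 / 0.01796 = 130.1 h

130 h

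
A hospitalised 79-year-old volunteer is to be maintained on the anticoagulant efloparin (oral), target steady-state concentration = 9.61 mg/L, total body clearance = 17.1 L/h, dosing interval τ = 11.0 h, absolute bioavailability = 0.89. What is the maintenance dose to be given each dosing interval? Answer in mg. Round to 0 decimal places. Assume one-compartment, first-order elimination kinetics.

At steady state, F × (Dose/τ) = Css × CL.
Dose = Css × CL × τ / F = 9.61 × 17.10 × 11.0 / 0.89 = 2031 mg

2031 mg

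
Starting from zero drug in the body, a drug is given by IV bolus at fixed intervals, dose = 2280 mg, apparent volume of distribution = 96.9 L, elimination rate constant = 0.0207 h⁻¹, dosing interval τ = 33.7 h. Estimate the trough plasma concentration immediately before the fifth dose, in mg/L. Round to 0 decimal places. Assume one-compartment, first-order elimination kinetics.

22 mg/L

C₀ per dose = Dose / Vd = 2280 / 96.9 = 23.53 mg/L
Fraction remaining after one interval: r = e^(−kτ) = e^(−0.02070 × 33.7) = 0.4978
Before dose 5, 4 doses have been given (aged 1τ, 2τ, 3τ, 4τ).
C_trough = C₀ × (r + r² + … + r^4) = C₀ × r(1−r^4)/(1−r)
        = 23.53 × 0.4978 × (1 − 0.06141) / (1 − 0.4978) = 21.89 mg/L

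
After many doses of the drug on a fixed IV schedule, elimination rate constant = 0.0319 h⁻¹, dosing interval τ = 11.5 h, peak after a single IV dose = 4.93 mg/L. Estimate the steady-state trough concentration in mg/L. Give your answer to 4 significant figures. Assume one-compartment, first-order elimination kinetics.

e^(−kτ) = e^(−0.03190 × 11.5) = 0.6929
Accumulation ratio R = 1 / (1 − e^(−kτ)) = 1 / (1 − 0.6929) = 3.256
Steady-state trough = C₀ × R × e^(−kτ) = 4.93 × 3.256 × 0.6929 = 11.12 mg/L

11.12 mg/L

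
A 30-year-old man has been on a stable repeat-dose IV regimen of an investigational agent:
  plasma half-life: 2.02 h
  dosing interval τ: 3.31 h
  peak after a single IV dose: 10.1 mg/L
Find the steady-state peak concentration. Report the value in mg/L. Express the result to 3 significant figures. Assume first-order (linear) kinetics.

k = ln2 / t½ = 0.693147 / 2.02 = 0.3431 h⁻¹
e^(−kτ) = e^(−0.3431 × 3.31) = 0.3212
Accumulation ratio R = 1 / (1 − e^(−kτ)) = 1 / (1 − 0.3212) = 1.473
Steady-state peak = C₀ × R = 10.1 × 1.473 = 14.88 mg/L

14.9 mg/L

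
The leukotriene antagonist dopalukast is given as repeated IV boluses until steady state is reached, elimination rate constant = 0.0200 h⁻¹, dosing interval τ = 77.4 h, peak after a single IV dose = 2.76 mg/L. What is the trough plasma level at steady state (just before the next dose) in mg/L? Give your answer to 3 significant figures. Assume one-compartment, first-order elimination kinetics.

0.746 mg/L

e^(−kτ) = e^(−0.02000 × 77.4) = 0.2127
Accumulation ratio R = 1 / (1 − e^(−kτ)) = 1 / (1 − 0.2127) = 1.270
Steady-state trough = C₀ × R × e^(−kτ) = 2.76 × 1.270 × 0.2127 = 0.7456 mg/L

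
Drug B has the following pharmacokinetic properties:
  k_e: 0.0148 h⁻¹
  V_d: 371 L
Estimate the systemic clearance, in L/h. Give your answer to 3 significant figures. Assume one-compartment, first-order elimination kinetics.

5.49 L/h

CL = k × Vd = 0.0148 × 371 = 5.491 L/h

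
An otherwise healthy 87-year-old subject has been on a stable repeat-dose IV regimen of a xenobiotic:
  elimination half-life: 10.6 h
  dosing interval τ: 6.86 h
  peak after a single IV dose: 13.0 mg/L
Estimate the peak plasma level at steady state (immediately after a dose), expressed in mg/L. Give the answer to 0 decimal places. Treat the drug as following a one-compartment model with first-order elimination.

k = ln2 / t½ = 0.693147 / 10.6 = 0.06539 h⁻¹
e^(−kτ) = e^(−0.06539 × 6.86) = 0.6385
Accumulation ratio R = 1 / (1 − e^(−kτ)) = 1 / (1 − 0.6385) = 2.766
Steady-state peak = C₀ × R = 13.0 × 2.766 = 35.96 mg/L

36 mg/L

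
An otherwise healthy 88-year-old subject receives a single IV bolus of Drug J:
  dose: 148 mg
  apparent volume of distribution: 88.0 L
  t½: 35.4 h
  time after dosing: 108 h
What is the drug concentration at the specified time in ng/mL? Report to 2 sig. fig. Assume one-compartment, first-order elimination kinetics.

200 ng/mL

C₀ = Dose / Vd = 148.0 / 88.0 = 1.682 mg/L
k = ln2 / t½ = 0.693147 / 35.4 = 0.01958 h⁻¹
C = C₀ · e^(−k·t) = 1.682 × e^(−0.01958 × 108)
  = 1.682 × 0.1207 = 0.2030 mg/L
Convert: 0.2030 mg/L × 1000 = 203.0 ng/mL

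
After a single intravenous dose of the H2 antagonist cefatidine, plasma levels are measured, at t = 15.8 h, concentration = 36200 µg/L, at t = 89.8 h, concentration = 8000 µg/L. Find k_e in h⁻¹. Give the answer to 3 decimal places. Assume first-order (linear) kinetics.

k = ln(C₁/C₂) / (t₂ − t₁) = ln(36200/8000) / (89.8 − 15.8)
  = 1.510 / 74.00 = 0.02041 h⁻¹

0.020 h⁻¹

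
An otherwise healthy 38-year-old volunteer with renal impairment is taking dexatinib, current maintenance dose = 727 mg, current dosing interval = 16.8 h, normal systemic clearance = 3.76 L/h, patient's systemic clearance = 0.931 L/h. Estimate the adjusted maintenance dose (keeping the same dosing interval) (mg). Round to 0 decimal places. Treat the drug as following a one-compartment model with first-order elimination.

180 mg

To keep the same average steady-state level, dosing rate must scale with clearance.
CL ratio = 0.931 / 3.76 = 0.2476
New dose (same interval) = 727 × 0.2476 = 180.0 mg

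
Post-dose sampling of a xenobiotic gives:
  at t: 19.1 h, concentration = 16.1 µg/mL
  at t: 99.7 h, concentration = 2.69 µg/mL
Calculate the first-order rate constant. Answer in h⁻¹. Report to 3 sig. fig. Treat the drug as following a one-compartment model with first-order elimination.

0.0222 h⁻¹

k = ln(C₁/C₂) / (t₂ − t₁) = ln(16.1/2.69) / (99.7 − 19.1)
  = 1.789 / 80.60 = 0.02220 h⁻¹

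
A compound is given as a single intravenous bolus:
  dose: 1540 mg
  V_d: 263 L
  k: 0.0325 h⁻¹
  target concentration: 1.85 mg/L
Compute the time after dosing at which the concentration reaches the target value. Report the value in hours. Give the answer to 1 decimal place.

C₀ = Dose / Vd = 1540 / 263 = 5.856 mg/L
t = ln(C₀ / C) / k = ln(5.856 / 1.85) / 0.03250
  = ln(3.165) / 0.03250 = 1.152 / 0.03250 = 35.45 h

35.5 h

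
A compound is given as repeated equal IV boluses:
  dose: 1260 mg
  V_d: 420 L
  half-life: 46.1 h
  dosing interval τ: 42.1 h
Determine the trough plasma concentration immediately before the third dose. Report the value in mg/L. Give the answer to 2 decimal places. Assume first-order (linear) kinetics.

2.44 mg/L

C₀ per dose = Dose / Vd = 1260 / 420 = 3.000 mg/L
k = ln2 / t½ = 0.693147 / 46.1 = 0.01504 h⁻¹
Fraction remaining after one interval: r = e^(−kτ) = e^(−0.01504 × 42.1) = 0.5309
Before dose 3, 2 doses have been given (aged 1τ, 2τ).
C_trough = C₀ × (r + r²) = 3.000 × (0.5309 + 0.2819) = 2.438 mg/L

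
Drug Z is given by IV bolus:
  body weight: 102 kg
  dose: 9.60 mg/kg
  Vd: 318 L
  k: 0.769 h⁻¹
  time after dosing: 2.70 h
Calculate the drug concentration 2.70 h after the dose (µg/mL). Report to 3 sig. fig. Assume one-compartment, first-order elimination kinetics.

0.386 µg/mL

Total dose = 9.60 × 102 = 979.2 mg
C₀ = Dose / Vd = 979.2 / 318 = 3.079 mg/L
C = C₀ · e^(−k·t) = 3.079 × e^(−0.7690 × 2.70)
  = 3.079 × 0.1254 = 0.3861 mg/L
(0.3861 mg/L = 0.3861 µg/mL)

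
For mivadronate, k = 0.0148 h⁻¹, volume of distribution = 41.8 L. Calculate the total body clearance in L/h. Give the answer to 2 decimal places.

CL = k × Vd = 0.0148 × 41.8 = 0.6186 L/h

0.62 L/h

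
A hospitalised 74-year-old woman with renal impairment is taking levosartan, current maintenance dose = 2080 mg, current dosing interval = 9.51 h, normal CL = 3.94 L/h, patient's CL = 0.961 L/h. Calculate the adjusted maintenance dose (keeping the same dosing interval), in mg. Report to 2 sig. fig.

510 mg

To keep the same average steady-state level, dosing rate must scale with clearance.
CL ratio = 0.961 / 3.94 = 0.2439
New dose (same interval) = 2080 × 0.2439 = 507.3 mg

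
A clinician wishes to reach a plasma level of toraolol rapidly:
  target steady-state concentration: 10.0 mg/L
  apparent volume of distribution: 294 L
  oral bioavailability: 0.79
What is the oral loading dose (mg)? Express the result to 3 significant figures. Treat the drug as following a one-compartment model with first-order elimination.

3720 mg

LD = Css × Vd / F = 10.0 × 294 / 0.79 = 3722 mg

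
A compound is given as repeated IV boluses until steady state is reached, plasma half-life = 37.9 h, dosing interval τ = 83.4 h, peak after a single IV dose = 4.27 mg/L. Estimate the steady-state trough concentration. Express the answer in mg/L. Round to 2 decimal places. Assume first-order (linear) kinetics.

k = ln2 / t½ = 0.693147 / 37.9 = 0.01829 h⁻¹
e^(−kτ) = e^(−0.01829 × 83.4) = 0.2175
Accumulation ratio R = 1 / (1 − e^(−kτ)) = 1 / (1 − 0.2175) = 1.278
Steady-state trough = C₀ × R × e^(−kτ) = 4.27 × 1.278 × 0.2175 = 1.187 mg/L

1.19 mg/L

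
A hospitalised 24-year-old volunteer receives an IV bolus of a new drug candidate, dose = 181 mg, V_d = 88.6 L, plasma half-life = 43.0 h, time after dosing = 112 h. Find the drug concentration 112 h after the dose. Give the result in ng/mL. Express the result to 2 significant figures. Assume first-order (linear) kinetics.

C₀ = Dose / Vd = 181.0 / 88.6 = 2.043 mg/L
k = ln2 / t½ = 0.693147 / 43.0 = 0.01612 h⁻¹
C = C₀ · e^(−k·t) = 2.043 × e^(−0.01612 × 112)
  = 2.043 × 0.1644 = 0.3359 mg/L
Convert: 0.3359 mg/L × 1000 = 335.9 ng/mL

340 ng/mL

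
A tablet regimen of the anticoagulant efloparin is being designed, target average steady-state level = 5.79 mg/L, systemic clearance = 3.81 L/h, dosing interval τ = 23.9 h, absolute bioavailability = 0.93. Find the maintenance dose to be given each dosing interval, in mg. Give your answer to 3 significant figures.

567 mg

At steady state, F × (Dose/τ) = Css × CL.
Dose = Css × CL × τ / F = 5.79 × 3.810 × 23.9 / 0.93 = 566.9 mg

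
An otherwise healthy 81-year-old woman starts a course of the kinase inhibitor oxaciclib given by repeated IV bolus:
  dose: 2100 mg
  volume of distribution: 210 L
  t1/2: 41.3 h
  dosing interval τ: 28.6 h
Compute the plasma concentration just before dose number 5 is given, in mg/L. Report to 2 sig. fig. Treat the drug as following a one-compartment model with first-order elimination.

14 mg/L

C₀ per dose = Dose / Vd = 2100 / 210 = 10.00 mg/L
k = ln2 / t½ = 0.693147 / 41.3 = 0.01678 h⁻¹
Fraction remaining after one interval: r = e^(−kτ) = e^(−0.01678 × 28.6) = 0.6188
Before dose 5, 4 doses have been given (aged 1τ, 2τ, 3τ, 4τ).
C_trough = C₀ × (r + r² + … + r^4) = C₀ × r(1−r^4)/(1−r)
        = 10.00 × 0.6188 × (1 − 0.1466) / (1 − 0.6188) = 13.85 mg/L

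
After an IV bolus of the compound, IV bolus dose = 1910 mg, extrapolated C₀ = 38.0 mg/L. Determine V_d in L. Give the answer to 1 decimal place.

Vd = Dose / C₀ = 1910 / 38.0 = 50.26 L

50.3 L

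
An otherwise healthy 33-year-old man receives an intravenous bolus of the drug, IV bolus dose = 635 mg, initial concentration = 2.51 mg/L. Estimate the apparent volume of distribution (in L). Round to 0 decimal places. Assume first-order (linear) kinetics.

Vd = Dose / C₀ = 635.0 / 2.51 = 253.0 L

253 L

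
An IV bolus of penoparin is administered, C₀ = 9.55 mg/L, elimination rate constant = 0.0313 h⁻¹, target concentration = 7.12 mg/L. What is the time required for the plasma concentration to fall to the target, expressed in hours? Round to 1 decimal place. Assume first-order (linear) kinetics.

9.4 h

t = ln(C₀ / C) / k = ln(9.550 / 7.12) / 0.03130
  = ln(1.341) / 0.03130 = 0.2934 / 0.03130 = 9.374 h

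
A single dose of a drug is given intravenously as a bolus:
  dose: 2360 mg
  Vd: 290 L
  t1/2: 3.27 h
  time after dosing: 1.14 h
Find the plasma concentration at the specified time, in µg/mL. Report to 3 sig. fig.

6.39 µg/mL

C₀ = Dose / Vd = 2360 / 290 = 8.138 mg/L
k = ln2 / t½ = 0.693147 / 3.27 = 0.2120 h⁻¹
C = C₀ · e^(−k·t) = 8.138 × e^(−0.2120 × 1.14)
  = 8.138 × 0.7853 = 6.391 mg/L
(6.391 mg/L = 6.391 µg/mL)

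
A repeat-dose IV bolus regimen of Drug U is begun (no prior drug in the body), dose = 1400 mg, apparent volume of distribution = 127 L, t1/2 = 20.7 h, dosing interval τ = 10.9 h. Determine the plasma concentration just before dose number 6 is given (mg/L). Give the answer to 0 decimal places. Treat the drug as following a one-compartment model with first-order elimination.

C₀ per dose = Dose / Vd = 1400 / 127 = 11.02 mg/L
k = ln2 / t½ = 0.693147 / 20.7 = 0.03349 h⁻¹
Fraction remaining after one interval: r = e^(−kτ) = e^(−0.03349 × 10.9) = 0.6942
Before dose 6, 5 doses have been given (aged 1τ, 2τ, 3τ, 4τ, 5τ).
C_trough = C₀ × (r + r² + … + r^5) = C₀ × r(1−r^5)/(1−r)
        = 11.02 × 0.6942 × (1 − 0.1612) / (1 − 0.6942) = 20.98 mg/L

21 mg/L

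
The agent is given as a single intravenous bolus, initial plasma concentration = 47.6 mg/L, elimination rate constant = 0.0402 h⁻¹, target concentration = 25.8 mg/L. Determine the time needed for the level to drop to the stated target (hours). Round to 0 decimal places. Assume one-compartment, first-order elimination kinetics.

t = ln(C₀ / C) / k = ln(47.60 / 25.8) / 0.04020
  = ln(1.845) / 0.04020 = 0.6125 / 0.04020 = 15.24 h

15 h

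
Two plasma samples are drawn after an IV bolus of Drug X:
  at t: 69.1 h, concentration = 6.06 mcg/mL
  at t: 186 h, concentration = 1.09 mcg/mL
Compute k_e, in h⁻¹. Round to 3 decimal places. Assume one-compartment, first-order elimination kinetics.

0.015 h⁻¹

k = ln(C₁/C₂) / (t₂ − t₁) = ln(6.06/1.09) / (186 − 69.1)
  = 1.716 / 116.9 = 0.01468 h⁻¹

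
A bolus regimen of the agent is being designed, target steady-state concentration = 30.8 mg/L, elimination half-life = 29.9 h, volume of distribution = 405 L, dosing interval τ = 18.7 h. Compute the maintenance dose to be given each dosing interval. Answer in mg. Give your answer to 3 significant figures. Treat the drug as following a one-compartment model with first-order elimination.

k = ln2 / t½ = 0.693147 / 29.9 = 0.02318 h⁻¹
CL = k × Vd = 0.02318 × 405 = 9.388 L/h
At steady state, Dose/τ = Css × CL.
Dose = Css × CL × τ = 30.8 × 9.388 × 18.7 = 5407 mg

5410 mg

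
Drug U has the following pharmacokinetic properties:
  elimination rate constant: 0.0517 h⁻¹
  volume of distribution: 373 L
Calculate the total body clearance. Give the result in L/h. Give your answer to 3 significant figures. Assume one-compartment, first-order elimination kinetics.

CL = k × Vd = 0.0517 × 373 = 19.28 L/h

19.3 L/h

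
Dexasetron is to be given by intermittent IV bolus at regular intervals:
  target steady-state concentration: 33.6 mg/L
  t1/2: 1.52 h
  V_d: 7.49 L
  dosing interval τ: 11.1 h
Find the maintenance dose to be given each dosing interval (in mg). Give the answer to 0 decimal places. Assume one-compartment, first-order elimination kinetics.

1274 mg

k = ln2 / t½ = 0.693147 / 1.52 = 0.4560 h⁻¹
CL = k × Vd = 0.4560 × 7.49 = 3.415 L/h
At steady state, Dose/τ = Css × CL.
Dose = Css × CL × τ = 33.6 × 3.415 × 11.1 = 1274 mg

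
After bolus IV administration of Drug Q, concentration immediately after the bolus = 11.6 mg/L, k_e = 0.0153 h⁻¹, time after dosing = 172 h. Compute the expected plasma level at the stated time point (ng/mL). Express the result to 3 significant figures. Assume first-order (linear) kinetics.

C = C₀ · e^(−k·t) = 11.60 × e^(−0.01530 × 172)
  = 11.60 × 0.07196 = 0.8347 mg/L
Convert: 0.8347 mg/L × 1000 = 834.7 ng/mL

835 ng/mL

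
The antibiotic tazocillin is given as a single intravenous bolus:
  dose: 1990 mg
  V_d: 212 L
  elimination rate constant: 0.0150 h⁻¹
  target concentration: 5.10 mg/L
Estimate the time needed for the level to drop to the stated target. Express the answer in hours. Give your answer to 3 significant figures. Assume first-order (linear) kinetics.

C₀ = Dose / Vd = 1990 / 212 = 9.387 mg/L
t = ln(C₀ / C) / k = ln(9.387 / 5.10) / 0.01500
  = ln(1.841) / 0.01500 = 0.6103 / 0.01500 = 40.69 h

40.7 h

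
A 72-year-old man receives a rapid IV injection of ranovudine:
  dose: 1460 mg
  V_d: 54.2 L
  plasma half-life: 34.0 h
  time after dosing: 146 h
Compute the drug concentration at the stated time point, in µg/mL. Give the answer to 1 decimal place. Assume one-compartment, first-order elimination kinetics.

C₀ = Dose / Vd = 1460 / 54.2 = 26.94 mg/L
k = ln2 / t½ = 0.693147 / 34.0 = 0.02039 h⁻¹
C = C₀ · e^(−k·t) = 26.94 × e^(−0.02039 × 146)
  = 26.94 × 0.05095 = 1.373 mg/L
(1.373 mg/L = 1.373 µg/mL)

1.4 µg/mL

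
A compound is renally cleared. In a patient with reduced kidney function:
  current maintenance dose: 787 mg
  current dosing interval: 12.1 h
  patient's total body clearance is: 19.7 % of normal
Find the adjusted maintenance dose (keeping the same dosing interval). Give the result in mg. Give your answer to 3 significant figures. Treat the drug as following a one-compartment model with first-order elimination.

To keep the same average steady-state level, dosing rate must scale with clearance.
CL ratio = 19.7 / 100 = 0.1970
New dose (same interval) = 787 × 0.1970 = 155.0 mg

155 mg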